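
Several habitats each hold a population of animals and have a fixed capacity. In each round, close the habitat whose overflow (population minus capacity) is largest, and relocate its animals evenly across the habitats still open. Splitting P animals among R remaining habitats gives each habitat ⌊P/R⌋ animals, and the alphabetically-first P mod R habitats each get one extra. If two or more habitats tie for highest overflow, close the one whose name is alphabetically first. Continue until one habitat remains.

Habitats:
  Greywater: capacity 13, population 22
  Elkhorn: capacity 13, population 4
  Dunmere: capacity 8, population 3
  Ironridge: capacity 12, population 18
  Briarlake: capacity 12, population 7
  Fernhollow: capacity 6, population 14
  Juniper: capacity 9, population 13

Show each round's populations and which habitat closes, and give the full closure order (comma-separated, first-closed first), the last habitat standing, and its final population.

Closure order: Greywater, Fernhollow, Ironridge, Juniper, Briarlake, Dunmere
Last habitat: Elkhorn with 81 animals

Round 1: Briarlake=7 Dunmere=3 Elkhorn=4 Fernhollow=14 Greywater=22 Ironridge=18 Juniper=13 → close Greywater (overflow 9)
  22÷6 = 3 each, +1 to first 4
Round 2: Briarlake=11 Dunmere=7 Elkhorn=8 Fernhollow=18 Ironridge=21 Juniper=16 → close Fernhollow (overflow 12)
  18÷5 = 3 each, +1 to first 3
Round 3: Briarlake=15 Dunmere=11 Elkhorn=12 Ironridge=24 Juniper=19 → close Ironridge (overflow 12)
  24÷4 = 6 each, +1 to first 0
Round 4: Briarlake=21 Dunmere=17 Elkhorn=18 Juniper=25 → close Juniper (overflow 16)
  25÷3 = 8 each, +1 to first 1
Round 5: Briarlake=30 Dunmere=25 Elkhorn=26 → close Briarlake (overflow 18)
  30÷2 = 15 each, +1 to first 0
Round 6: Dunmere=40 Elkhorn=41 → close Dunmere (overflow 32)
  40÷1 = 40 each, +1 to first 0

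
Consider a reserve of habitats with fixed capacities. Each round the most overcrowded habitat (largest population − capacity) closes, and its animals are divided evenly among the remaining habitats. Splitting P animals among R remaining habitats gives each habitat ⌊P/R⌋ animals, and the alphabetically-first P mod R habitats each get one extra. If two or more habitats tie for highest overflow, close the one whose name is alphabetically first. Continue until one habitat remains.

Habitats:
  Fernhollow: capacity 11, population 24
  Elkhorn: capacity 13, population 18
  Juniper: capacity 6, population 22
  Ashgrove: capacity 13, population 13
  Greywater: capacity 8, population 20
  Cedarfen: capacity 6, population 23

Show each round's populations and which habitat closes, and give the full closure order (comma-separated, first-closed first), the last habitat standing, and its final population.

Closure order: Cedarfen, Juniper, Fernhollow, Greywater, Elkhorn
Last habitat: Ashgrove with 120 animals

Round 1: Ashgrove=13 Cedarfen=23 Elkhorn=18 Fernhollow=24 Greywater=20 Juniper=22 → close Cedarfen (overflow 17)
  23÷5 = 4 each, +1 to first 3
Round 2: Ashgrove=18 Elkhorn=23 Fernhollow=29 Greywater=24 Juniper=26 → close Juniper (overflow 20)
  26÷4 = 6 each, +1 to first 2
Round 3: Ashgrove=25 Elkhorn=30 Fernhollow=35 Greywater=30 → close Fernhollow (overflow 24)
  35÷3 = 11 each, +1 to first 2
Round 4: Ashgrove=37 Elkhorn=42 Greywater=41 → close Greywater (overflow 33)
  41÷2 = 20 each, +1 to first 1
Round 5: Ashgrove=58 Elkhorn=62 → close Elkhorn (overflow 49)
  62÷1 = 62 each, +1 to first 0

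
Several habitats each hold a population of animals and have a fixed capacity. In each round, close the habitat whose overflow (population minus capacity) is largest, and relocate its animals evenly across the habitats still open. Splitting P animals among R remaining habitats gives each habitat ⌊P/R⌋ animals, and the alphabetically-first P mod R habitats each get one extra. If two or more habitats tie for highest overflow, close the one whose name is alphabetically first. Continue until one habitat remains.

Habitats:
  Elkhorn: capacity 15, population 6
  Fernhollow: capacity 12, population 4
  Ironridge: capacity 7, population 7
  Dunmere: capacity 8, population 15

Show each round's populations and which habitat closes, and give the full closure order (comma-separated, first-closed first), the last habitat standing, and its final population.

Round 1: Dunmere=15 Elkhorn=6 Fernhollow=4 Ironridge=7 → close Dunmere (overflow 7)
  15÷3 = 5 each, +1 to first 0
Round 2: Elkhorn=11 Fernhollow=9 Ironridge=12 → close Ironridge (overflow 5)
  12÷2 = 6 each, +1 to first 0
Round 3: Elkhorn=17 Fernhollow=15 → close Fernhollow (overflow 3)
  15÷1 = 15 each, +1 to first 0

Closure order: Dunmere, Ironridge, Fernhollow
Last habitat: Elkhorn with 32 animals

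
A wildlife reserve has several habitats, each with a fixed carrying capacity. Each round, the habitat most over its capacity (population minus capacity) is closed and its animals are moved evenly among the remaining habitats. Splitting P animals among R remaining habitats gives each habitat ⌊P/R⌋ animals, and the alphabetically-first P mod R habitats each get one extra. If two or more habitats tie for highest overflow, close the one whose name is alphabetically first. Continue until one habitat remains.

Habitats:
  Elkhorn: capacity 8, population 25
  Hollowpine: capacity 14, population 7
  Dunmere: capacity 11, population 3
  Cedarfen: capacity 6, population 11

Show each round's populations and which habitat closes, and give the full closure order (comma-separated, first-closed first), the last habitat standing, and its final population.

Closure order: Elkhorn, Cedarfen, Hollowpine
Last habitat: Dunmere with 46 animals

Round 1: Cedarfen=11 Dunmere=3 Elkhorn=25 Hollowpine=7 → close Elkhorn (overflow 17)
  25÷3 = 8 each, +1 to first 1
Round 2: Cedarfen=20 Dunmere=11 Hollowpine=15 → close Cedarfen (overflow 14)
  20÷2 = 10 each, +1 to first 0
Round 3: Dunmere=21 Hollowpine=25 → close Hollowpine (overflow 11)
  25÷1 = 25 each, +1 to first 0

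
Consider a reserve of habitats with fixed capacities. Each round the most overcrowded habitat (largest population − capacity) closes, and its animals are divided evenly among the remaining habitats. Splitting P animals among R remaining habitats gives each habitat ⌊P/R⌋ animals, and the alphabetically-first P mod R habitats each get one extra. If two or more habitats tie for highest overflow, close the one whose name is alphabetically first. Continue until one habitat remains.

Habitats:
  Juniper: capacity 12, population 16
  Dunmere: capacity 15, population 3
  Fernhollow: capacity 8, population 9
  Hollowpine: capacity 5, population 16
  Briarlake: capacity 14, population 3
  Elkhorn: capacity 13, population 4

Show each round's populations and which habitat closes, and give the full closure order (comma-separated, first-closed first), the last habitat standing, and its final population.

Round 1: Briarlake=3 Dunmere=3 Elkhorn=4 Fernhollow=9 Hollowpine=16 Juniper=16 → close Hollowpine (overflow 11)
  16÷5 = 3 each, +1 to first 1
Round 2: Briarlake=7 Dunmere=6 Elkhorn=7 Fernhollow=12 Juniper=19 → close Juniper (overflow 7)
  19÷4 = 4 each, +1 to first 3
Round 3: Briarlake=12 Dunmere=11 Elkhorn=12 Fernhollow=16 → close Fernhollow (overflow 8)
  16÷3 = 5 each, +1 to first 1
Round 4: Briarlake=18 Dunmere=16 Elkhorn=17 → close Briarlake (overflow 4)
  18÷2 = 9 each, +1 to first 0
Round 5: Dunmere=25 Elkhorn=26 → close Elkhorn (overflow 13)
  26÷1 = 26 each, +1 to first 0

Closure order: Hollowpine, Juniper, Fernhollow, Briarlake, Elkhorn
Last habitat: Dunmere with 51 animals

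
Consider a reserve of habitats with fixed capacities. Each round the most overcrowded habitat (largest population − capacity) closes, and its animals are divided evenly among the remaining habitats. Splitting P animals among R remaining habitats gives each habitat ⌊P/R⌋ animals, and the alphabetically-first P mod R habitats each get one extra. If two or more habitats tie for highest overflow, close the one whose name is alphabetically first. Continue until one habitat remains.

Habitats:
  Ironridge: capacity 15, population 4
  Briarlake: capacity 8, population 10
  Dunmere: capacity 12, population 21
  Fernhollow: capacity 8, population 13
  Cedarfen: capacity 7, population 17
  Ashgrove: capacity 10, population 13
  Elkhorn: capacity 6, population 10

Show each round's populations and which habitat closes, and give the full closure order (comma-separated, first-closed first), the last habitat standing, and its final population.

Round 1: Ashgrove=13 Briarlake=10 Cedarfen=17 Dunmere=21 Elkhorn=10 Fernhollow=13 Ironridge=4 → close Cedarfen (overflow 10)
  17÷6 = 2 each, +1 to first 5
Round 2: Ashgrove=16 Briarlake=13 Dunmere=24 Elkhorn=13 Fernhollow=16 Ironridge=6 → close Dunmere (overflow 12)
  24÷5 = 4 each, +1 to first 4
Round 3: Ashgrove=21 Briarlake=18 Elkhorn=18 Fernhollow=21 Ironridge=10 → close Fernhollow (overflow 13)
  21÷4 = 5 each, +1 to first 1
Round 4: Ashgrove=27 Briarlake=23 Elkhorn=23 Ironridge=15 → close Ashgrove (overflow 17)
  27÷3 = 9 each, +1 to first 0
Round 5: Briarlake=32 Elkhorn=32 Ironridge=24 → close Elkhorn (overflow 26)
  32÷2 = 16 each, +1 to first 0
Round 6: Briarlake=48 Ironridge=40 → close Briarlake (overflow 40)
  48÷1 = 48 each, +1 to first 0

Closure order: Cedarfen, Dunmere, Fernhollow, Ashgrove, Elkhorn, Briarlake
Last habitat: Ironridge with 88 animals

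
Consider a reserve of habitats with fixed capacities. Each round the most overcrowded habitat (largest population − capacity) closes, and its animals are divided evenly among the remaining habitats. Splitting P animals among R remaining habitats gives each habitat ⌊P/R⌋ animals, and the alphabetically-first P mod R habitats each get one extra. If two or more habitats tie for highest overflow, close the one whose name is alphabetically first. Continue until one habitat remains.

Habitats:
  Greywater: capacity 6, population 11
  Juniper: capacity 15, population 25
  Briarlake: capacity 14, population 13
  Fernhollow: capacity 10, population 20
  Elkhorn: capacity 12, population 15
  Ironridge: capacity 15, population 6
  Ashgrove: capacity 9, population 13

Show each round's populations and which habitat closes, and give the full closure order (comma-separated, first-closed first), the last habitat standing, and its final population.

Round 1: Ashgrove=13 Briarlake=13 Elkhorn=15 Fernhollow=20 Greywater=11 Ironridge=6 Juniper=25 → close Fernhollow (overflow 10)
  20÷6 = 3 each, +1 to first 2
Round 2: Ashgrove=17 Briarlake=17 Elkhorn=18 Greywater=14 Ironridge=9 Juniper=28 → close Juniper (overflow 13)
  28÷5 = 5 each, +1 to first 3
Round 3: Ashgrove=23 Briarlake=23 Elkhorn=24 Greywater=19 Ironridge=14 → close Ashgrove (overflow 14)
  23÷4 = 5 each, +1 to first 3
Round 4: Briarlake=29 Elkhorn=30 Greywater=25 Ironridge=19 → close Greywater (overflow 19)
  25÷3 = 8 each, +1 to first 1
Round 5: Briarlake=38 Elkhorn=38 Ironridge=27 → close Elkhorn (overflow 26)
  38÷2 = 19 each, +1 to first 0
Round 6: Briarlake=57 Ironridge=46 → close Briarlake (overflow 43)
  57÷1 = 57 each, +1 to first 0

Closure order: Fernhollow, Juniper, Ashgrove, Greywater, Elkhorn, Briarlake
Last habitat: Ironridge with 103 animals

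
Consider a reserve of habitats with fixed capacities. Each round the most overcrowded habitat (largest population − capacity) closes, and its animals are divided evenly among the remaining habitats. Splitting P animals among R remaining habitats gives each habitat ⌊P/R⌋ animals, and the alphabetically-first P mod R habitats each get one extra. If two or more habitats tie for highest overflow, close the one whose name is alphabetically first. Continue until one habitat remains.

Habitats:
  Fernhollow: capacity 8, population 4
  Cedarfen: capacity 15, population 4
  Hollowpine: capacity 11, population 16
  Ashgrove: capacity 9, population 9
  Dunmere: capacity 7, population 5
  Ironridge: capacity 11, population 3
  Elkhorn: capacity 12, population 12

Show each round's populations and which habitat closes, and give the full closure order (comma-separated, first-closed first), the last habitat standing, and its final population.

Closure order: Hollowpine, Ashgrove, Elkhorn, Dunmere, Fernhollow, Cedarfen
Last habitat: Ironridge with 53 animals

Round 1: Ashgrove=9 Cedarfen=4 Dunmere=5 Elkhorn=12 Fernhollow=4 Hollowpine=16 Ironridge=3 → close Hollowpine (overflow 5)
  16÷6 = 2 each, +1 to first 4
Round 2: Ashgrove=12 Cedarfen=7 Dunmere=8 Elkhorn=15 Fernhollow=6 Ironridge=5 → close Ashgrove (overflow 3)
  12÷5 = 2 each, +1 to first 2
Round 3: Cedarfen=10 Dunmere=11 Elkhorn=17 Fernhollow=8 Ironridge=7 → close Elkhorn (overflow 5)
  17÷4 = 4 each, +1 to first 1
Round 4: Cedarfen=15 Dunmere=15 Fernhollow=12 Ironridge=11 → close Dunmere (overflow 8)
  15÷3 = 5 each, +1 to first 0
Round 5: Cedarfen=20 Fernhollow=17 Ironridge=16 → close Fernhollow (overflow 9)
  17÷2 = 8 each, +1 to first 1
Round 6: Cedarfen=29 Ironridge=24 → close Cedarfen (overflow 14)
  29÷1 = 29 each, +1 to first 0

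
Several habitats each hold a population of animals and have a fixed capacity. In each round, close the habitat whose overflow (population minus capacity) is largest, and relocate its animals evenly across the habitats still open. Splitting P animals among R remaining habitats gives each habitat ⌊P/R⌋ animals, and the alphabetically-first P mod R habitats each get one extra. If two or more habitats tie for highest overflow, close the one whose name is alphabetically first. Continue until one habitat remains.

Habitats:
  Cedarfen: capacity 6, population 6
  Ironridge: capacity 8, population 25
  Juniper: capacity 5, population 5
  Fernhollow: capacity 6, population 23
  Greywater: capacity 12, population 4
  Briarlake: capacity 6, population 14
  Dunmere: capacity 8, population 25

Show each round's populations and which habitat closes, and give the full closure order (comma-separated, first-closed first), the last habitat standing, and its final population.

Closure order: Dunmere, Fernhollow, Ironridge, Briarlake, Cedarfen, Juniper
Last habitat: Greywater with 102 animals

Round 1: Briarlake=14 Cedarfen=6 Dunmere=25 Fernhollow=23 Greywater=4 Ironridge=25 Juniper=5 → close Dunmere (overflow 17)
  25÷6 = 4 each, +1 to first 1
Round 2: Briarlake=19 Cedarfen=10 Fernhollow=27 Greywater=8 Ironridge=29 Juniper=9 → close Fernhollow (overflow 21)
  27÷5 = 5 each, +1 to first 2
Round 3: Briarlake=25 Cedarfen=16 Greywater=13 Ironridge=34 Juniper=14 → close Ironridge (overflow 26)
  34÷4 = 8 each, +1 to first 2
Round 4: Briarlake=34 Cedarfen=25 Greywater=21 Juniper=22 → close Briarlake (overflow 28)
  34÷3 = 11 each, +1 to first 1
Round 5: Cedarfen=37 Greywater=32 Juniper=33 → close Cedarfen (overflow 31)
  37÷2 = 18 each, +1 to first 1
Round 6: Greywater=51 Juniper=51 → close Juniper (overflow 46)
  51÷1 = 51 each, +1 to first 0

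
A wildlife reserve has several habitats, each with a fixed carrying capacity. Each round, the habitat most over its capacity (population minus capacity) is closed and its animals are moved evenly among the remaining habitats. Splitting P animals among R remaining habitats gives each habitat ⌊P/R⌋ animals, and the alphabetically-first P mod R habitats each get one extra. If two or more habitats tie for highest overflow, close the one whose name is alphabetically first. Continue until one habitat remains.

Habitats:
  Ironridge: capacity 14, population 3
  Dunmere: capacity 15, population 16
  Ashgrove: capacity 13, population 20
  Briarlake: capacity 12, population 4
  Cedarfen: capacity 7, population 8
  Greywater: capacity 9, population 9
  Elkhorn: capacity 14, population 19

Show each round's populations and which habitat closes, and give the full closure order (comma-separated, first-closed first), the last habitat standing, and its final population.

Round 1: Ashgrove=20 Briarlake=4 Cedarfen=8 Dunmere=16 Elkhorn=19 Greywater=9 Ironridge=3 → close Ashgrove (overflow 7)
  20÷6 = 3 each, +1 to first 2
Round 2: Briarlake=8 Cedarfen=12 Dunmere=19 Elkhorn=22 Greywater=12 Ironridge=6 → close Elkhorn (overflow 8)
  22÷5 = 4 each, +1 to first 2
Round 3: Briarlake=13 Cedarfen=17 Dunmere=23 Greywater=16 Ironridge=10 → close Cedarfen (overflow 10)
  17÷4 = 4 each, +1 to first 1
Round 4: Briarlake=18 Dunmere=27 Greywater=20 Ironridge=14 → close Dunmere (overflow 12)
  27÷3 = 9 each, +1 to first 0
Round 5: Briarlake=27 Greywater=29 Ironridge=23 → close Greywater (overflow 20)
  29÷2 = 14 each, +1 to first 1
Round 6: Briarlake=42 Ironridge=37 → close Briarlake (overflow 30)
  42÷1 = 42 each, +1 to first 0

Closure order: Ashgrove, Elkhorn, Cedarfen, Dunmere, Greywater, Briarlake
Last habitat: Ironridge with 79 animals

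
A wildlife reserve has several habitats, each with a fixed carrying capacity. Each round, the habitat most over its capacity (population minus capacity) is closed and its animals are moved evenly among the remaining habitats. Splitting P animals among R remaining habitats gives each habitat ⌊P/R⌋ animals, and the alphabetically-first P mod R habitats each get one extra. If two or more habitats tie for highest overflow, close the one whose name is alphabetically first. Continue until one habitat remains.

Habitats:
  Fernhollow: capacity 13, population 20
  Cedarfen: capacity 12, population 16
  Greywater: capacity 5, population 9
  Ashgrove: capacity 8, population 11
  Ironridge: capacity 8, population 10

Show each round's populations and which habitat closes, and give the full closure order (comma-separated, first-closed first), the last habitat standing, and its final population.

Round 1: Ashgrove=11 Cedarfen=16 Fernhollow=20 Greywater=9 Ironridge=10 → close Fernhollow (overflow 7)
  20÷4 = 5 each, +1 to first 0
Round 2: Ashgrove=16 Cedarfen=21 Greywater=14 Ironridge=15 → close Cedarfen (overflow 9)
  21÷3 = 7 each, +1 to first 0
Round 3: Ashgrove=23 Greywater=21 Ironridge=22 → close Greywater (overflow 16)
  21÷2 = 10 each, +1 to first 1
Round 4: Ashgrove=34 Ironridge=32 → close Ashgrove (overflow 26)
  34÷1 = 34 each, +1 to first 0

Closure order: Fernhollow, Cedarfen, Greywater, Ashgrove
Last habitat: Ironridge with 66 animals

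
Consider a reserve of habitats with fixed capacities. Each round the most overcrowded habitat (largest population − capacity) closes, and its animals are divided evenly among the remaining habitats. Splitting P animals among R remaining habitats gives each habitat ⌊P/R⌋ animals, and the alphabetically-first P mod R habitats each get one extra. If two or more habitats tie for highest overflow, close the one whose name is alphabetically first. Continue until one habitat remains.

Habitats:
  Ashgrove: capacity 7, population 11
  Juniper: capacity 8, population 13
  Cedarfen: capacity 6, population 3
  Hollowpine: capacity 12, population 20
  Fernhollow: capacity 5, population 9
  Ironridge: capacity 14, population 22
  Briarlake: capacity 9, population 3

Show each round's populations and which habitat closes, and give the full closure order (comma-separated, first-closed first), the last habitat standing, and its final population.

Round 1: Ashgrove=11 Briarlake=3 Cedarfen=3 Fernhollow=9 Hollowpine=20 Ironridge=22 Juniper=13 → close Hollowpine (overflow 8)
  20÷6 = 3 each, +1 to first 2
Round 2: Ashgrove=15 Briarlake=7 Cedarfen=6 Fernhollow=12 Ironridge=25 Juniper=16 → close Ironridge (overflow 11)
  25÷5 = 5 each, +1 to first 0
Round 3: Ashgrove=20 Briarlake=12 Cedarfen=11 Fernhollow=17 Juniper=21 → close Ashgrove (overflow 13)
  20÷4 = 5 each, +1 to first 0
Round 4: Briarlake=17 Cedarfen=16 Fernhollow=22 Juniper=26 → close Juniper (overflow 18)
  26÷3 = 8 each, +1 to first 2
Round 5: Briarlake=26 Cedarfen=25 Fernhollow=30 → close Fernhollow (overflow 25)
  30÷2 = 15 each, +1 to first 0
Round 6: Briarlake=41 Cedarfen=40 → close Cedarfen (overflow 34)
  40÷1 = 40 each, +1 to first 0

Closure order: Hollowpine, Ironridge, Ashgrove, Juniper, Fernhollow, Cedarfen
Last habitat: Briarlake with 81 animals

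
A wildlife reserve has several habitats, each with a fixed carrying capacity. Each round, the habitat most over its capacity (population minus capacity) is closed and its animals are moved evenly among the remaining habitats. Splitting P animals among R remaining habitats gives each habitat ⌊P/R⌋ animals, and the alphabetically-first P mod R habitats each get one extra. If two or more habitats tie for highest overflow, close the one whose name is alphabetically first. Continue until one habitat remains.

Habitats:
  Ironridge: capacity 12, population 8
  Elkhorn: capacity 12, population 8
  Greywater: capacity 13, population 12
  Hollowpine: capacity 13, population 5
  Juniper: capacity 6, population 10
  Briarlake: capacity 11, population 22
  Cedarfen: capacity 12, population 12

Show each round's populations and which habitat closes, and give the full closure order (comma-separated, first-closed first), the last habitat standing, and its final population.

Round 1: Briarlake=22 Cedarfen=12 Elkhorn=8 Greywater=12 Hollowpine=5 Ironridge=8 Juniper=10 → close Briarlake (overflow 11)
  22÷6 = 3 each, +1 to first 4
Round 2: Cedarfen=16 Elkhorn=12 Greywater=16 Hollowpine=9 Ironridge=11 Juniper=13 → close Juniper (overflow 7)
  13÷5 = 2 each, +1 to first 3
Round 3: Cedarfen=19 Elkhorn=15 Greywater=19 Hollowpine=11 Ironridge=13 → close Cedarfen (overflow 7)
  19÷4 = 4 each, +1 to first 3
Round 4: Elkhorn=20 Greywater=24 Hollowpine=16 Ironridge=17 → close Greywater (overflow 11)
  24÷3 = 8 each, +1 to first 0
Round 5: Elkhorn=28 Hollowpine=24 Ironridge=25 → close Elkhorn (overflow 16)
  28÷2 = 14 each, +1 to first 0
Round 6: Hollowpine=38 Ironridge=39 → close Ironridge (overflow 27)
  39÷1 = 39 each, +1 to first 0

Closure order: Briarlake, Juniper, Cedarfen, Greywater, Elkhorn, Ironridge
Last habitat: Hollowpine with 77 animals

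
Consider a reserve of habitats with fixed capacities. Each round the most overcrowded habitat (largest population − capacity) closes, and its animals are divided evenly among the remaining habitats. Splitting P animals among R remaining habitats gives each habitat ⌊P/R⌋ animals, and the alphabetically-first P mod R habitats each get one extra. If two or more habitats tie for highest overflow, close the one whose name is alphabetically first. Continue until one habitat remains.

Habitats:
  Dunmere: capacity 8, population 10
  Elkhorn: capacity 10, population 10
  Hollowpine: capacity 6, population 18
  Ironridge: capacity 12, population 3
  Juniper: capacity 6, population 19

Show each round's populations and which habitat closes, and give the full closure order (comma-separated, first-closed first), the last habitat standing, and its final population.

Round 1: Dunmere=10 Elkhorn=10 Hollowpine=18 Ironridge=3 Juniper=19 → close Juniper (overflow 13)
  19÷4 = 4 each, +1 to first 3
Round 2: Dunmere=15 Elkhorn=15 Hollowpine=23 Ironridge=7 → close Hollowpine (overflow 17)
  23÷3 = 7 each, +1 to first 2
Round 3: Dunmere=23 Elkhorn=23 Ironridge=14 → close Dunmere (overflow 15)
  23÷2 = 11 each, +1 to first 1
Round 4: Elkhorn=35 Ironridge=25 → close Elkhorn (overflow 25)
  35÷1 = 35 each, +1 to first 0

Closure order: Juniper, Hollowpine, Dunmere, Elkhorn
Last habitat: Ironridge with 60 animals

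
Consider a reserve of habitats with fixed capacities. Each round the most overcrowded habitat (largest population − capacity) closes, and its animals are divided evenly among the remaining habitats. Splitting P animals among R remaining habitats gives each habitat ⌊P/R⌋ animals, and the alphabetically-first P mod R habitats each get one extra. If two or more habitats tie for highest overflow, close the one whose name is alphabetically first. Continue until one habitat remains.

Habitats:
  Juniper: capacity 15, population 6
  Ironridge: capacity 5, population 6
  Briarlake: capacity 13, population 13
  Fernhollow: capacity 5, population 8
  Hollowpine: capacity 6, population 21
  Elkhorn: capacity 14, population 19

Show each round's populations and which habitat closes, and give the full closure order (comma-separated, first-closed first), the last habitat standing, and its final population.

Closure order: Hollowpine, Elkhorn, Fernhollow, Briarlake, Ironridge
Last habitat: Juniper with 73 animals

Round 1: Briarlake=13 Elkhorn=19 Fernhollow=8 Hollowpine=21 Ironridge=6 Juniper=6 → close Hollowpine (overflow 15)
  21÷5 = 4 each, +1 to first 1
Round 2: Briarlake=18 Elkhorn=23 Fernhollow=12 Ironridge=10 Juniper=10 → close Elkhorn (overflow 9)
  23÷4 = 5 each, +1 to first 3
Round 3: Briarlake=24 Fernhollow=18 Ironridge=16 Juniper=15 → close Fernhollow (overflow 13)
  18÷3 = 6 each, +1 to first 0
Round 4: Briarlake=30 Ironridge=22 Juniper=21 → close Briarlake (overflow 17)
  30÷2 = 15 each, +1 to first 0
Round 5: Ironridge=37 Juniper=36 → close Ironridge (overflow 32)
  37÷1 = 37 each, +1 to first 0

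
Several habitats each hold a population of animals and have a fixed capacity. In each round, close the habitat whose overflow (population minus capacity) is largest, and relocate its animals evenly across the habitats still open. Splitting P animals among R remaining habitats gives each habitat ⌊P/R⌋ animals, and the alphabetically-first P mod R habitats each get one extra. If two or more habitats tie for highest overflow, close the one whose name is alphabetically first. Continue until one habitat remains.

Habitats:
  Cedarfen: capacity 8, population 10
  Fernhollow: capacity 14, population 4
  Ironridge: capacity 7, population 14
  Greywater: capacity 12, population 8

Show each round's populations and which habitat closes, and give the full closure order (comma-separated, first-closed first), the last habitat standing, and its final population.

Closure order: Ironridge, Cedarfen, Greywater
Last habitat: Fernhollow with 36 animals

Round 1: Cedarfen=10 Fernhollow=4 Greywater=8 Ironridge=14 → close Ironridge (overflow 7)
  14÷3 = 4 each, +1 to first 2
Round 2: Cedarfen=15 Fernhollow=9 Greywater=12 → close Cedarfen (overflow 7)
  15÷2 = 7 each, +1 to first 1
Round 3: Fernhollow=17 Greywater=19 → close Greywater (overflow 7)
  19÷1 = 19 each, +1 to first 0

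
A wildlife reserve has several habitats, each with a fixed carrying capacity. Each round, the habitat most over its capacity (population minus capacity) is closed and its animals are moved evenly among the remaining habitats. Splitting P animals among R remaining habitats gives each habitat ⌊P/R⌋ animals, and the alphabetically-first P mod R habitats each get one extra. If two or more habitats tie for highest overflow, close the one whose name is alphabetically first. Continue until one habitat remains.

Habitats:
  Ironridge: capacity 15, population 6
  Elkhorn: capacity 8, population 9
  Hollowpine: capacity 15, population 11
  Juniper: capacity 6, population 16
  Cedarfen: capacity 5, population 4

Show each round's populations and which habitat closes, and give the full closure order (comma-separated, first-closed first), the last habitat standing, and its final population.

Closure order: Juniper, Elkhorn, Cedarfen, Hollowpine
Last habitat: Ironridge with 46 animals

Round 1: Cedarfen=4 Elkhorn=9 Hollowpine=11 Ironridge=6 Juniper=16 → close Juniper (overflow 10)
  16÷4 = 4 each, +1 to first 0
Round 2: Cedarfen=8 Elkhorn=13 Hollowpine=15 Ironridge=10 → close Elkhorn (overflow 5)
  13÷3 = 4 each, +1 to first 1
Round 3: Cedarfen=13 Hollowpine=19 Ironridge=14 → close Cedarfen (overflow 8)
  13÷2 = 6 each, +1 to first 1
Round 4: Hollowpine=26 Ironridge=20 → close Hollowpine (overflow 11)
  26÷1 = 26 each, +1 to first 0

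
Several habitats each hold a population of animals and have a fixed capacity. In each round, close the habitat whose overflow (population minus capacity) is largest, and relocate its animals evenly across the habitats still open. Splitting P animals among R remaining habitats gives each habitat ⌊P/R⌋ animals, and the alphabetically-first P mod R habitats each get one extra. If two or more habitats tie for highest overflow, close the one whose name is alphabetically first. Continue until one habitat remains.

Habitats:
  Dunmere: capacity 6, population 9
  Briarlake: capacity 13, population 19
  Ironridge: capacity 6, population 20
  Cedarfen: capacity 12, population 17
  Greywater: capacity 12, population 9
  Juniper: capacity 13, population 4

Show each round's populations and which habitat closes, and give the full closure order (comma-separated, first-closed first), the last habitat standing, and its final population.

Closure order: Ironridge, Briarlake, Cedarfen, Dunmere, Greywater
Last habitat: Juniper with 78 animals

Round 1: Briarlake=19 Cedarfen=17 Dunmere=9 Greywater=9 Ironridge=20 Juniper=4 → close Ironridge (overflow 14)
  20÷5 = 4 each, +1 to first 0
Round 2: Briarlake=23 Cedarfen=21 Dunmere=13 Greywater=13 Juniper=8 → close Briarlake (overflow 10)
  23÷4 = 5 each, +1 to first 3
Round 3: Cedarfen=27 Dunmere=19 Greywater=19 Juniper=13 → close Cedarfen (overflow 15)
  27÷3 = 9 each, +1 to first 0
Round 4: Dunmere=28 Greywater=28 Juniper=22 → close Dunmere (overflow 22)
  28÷2 = 14 each, +1 to first 0
Round 5: Greywater=42 Juniper=36 → close Greywater (overflow 30)
  42÷1 = 42 each, +1 to first 0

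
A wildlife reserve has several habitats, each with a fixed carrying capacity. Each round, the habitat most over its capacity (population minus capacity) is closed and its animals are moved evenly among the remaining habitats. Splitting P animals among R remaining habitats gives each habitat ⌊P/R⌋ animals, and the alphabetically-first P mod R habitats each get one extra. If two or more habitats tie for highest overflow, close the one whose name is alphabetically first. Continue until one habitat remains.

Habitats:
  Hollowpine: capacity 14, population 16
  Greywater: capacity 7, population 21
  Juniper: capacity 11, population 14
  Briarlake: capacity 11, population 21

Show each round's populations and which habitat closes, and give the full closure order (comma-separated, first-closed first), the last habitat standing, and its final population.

Round 1: Briarlake=21 Greywater=21 Hollowpine=16 Juniper=14 → close Greywater (overflow 14)
  21÷3 = 7 each, +1 to first 0
Round 2: Briarlake=28 Hollowpine=23 Juniper=21 → close Briarlake (overflow 17)
  28÷2 = 14 each, +1 to first 0
Round 3: Hollowpine=37 Juniper=35 → close Juniper (overflow 24)
  35÷1 = 35 each, +1 to first 0

Closure order: Greywater, Briarlake, Juniper
Last habitat: Hollowpine with 72 animals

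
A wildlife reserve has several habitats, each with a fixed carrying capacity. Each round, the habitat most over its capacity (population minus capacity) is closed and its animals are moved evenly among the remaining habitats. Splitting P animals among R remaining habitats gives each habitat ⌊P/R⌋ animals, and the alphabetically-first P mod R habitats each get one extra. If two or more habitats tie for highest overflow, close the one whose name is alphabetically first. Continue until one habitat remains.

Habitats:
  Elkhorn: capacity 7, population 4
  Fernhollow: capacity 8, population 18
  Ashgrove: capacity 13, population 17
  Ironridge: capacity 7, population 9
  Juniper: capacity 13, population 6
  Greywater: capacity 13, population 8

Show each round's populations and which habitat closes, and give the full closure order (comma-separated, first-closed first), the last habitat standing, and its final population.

Round 1: Ashgrove=17 Elkhorn=4 Fernhollow=18 Greywater=8 Ironridge=9 Juniper=6 → close Fernhollow (overflow 10)
  18÷5 = 3 each, +1 to first 3
Round 2: Ashgrove=21 Elkhorn=8 Greywater=12 Ironridge=12 Juniper=9 → close Ashgrove (overflow 8)
  21÷4 = 5 each, +1 to first 1
Round 3: Elkhorn=14 Greywater=17 Ironridge=17 Juniper=14 → close Ironridge (overflow 10)
  17÷3 = 5 each, +1 to first 2
Round 4: Elkhorn=20 Greywater=23 Juniper=19 → close Elkhorn (overflow 13)
  20÷2 = 10 each, +1 to first 0
Round 5: Greywater=33 Juniper=29 → close Greywater (overflow 20)
  33÷1 = 33 each, +1 to first 0

Closure order: Fernhollow, Ashgrove, Ironridge, Elkhorn, Greywater
Last habitat: Juniper with 62 animals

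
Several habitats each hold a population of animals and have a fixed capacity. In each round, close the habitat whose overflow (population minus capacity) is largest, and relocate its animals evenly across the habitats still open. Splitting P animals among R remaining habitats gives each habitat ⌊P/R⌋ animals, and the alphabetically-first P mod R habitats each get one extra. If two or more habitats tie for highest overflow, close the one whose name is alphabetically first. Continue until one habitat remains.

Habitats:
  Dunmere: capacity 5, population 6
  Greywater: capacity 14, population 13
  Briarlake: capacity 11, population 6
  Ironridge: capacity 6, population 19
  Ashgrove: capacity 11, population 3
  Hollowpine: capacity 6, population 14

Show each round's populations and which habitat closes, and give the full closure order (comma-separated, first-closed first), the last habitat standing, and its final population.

Round 1: Ashgrove=3 Briarlake=6 Dunmere=6 Greywater=13 Hollowpine=14 Ironridge=19 → close Ironridge (overflow 13)
  19÷5 = 3 each, +1 to first 4
Round 2: Ashgrove=7 Briarlake=10 Dunmere=10 Greywater=17 Hollowpine=17 → close Hollowpine (overflow 11)
  17÷4 = 4 each, +1 to first 1
Round 3: Ashgrove=12 Briarlake=14 Dunmere=14 Greywater=21 → close Dunmere (overflow 9)
  14÷3 = 4 each, +1 to first 2
Round 4: Ashgrove=17 Briarlake=19 Greywater=25 → close Greywater (overflow 11)
  25÷2 = 12 each, +1 to first 1
Round 5: Ashgrove=30 Briarlake=31 → close Briarlake (overflow 20)
  31÷1 = 31 each, +1 to first 0

Closure order: Ironridge, Hollowpine, Dunmere, Greywater, Briarlake
Last habitat: Ashgrove with 61 animals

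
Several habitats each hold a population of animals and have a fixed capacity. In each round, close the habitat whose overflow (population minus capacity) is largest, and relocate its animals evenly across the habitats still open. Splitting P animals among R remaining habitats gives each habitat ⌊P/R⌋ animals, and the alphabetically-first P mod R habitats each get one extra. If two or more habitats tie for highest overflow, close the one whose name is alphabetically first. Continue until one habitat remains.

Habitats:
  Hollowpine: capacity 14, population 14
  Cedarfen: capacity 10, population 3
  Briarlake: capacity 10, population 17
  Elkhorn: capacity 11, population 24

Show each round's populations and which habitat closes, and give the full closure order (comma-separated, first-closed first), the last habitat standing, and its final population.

Round 1: Briarlake=17 Cedarfen=3 Elkhorn=24 Hollowpine=14 → close Elkhorn (overflow 13)
  24÷3 = 8 each, +1 to first 0
Round 2: Briarlake=25 Cedarfen=11 Hollowpine=22 → close Briarlake (overflow 15)
  25÷2 = 12 each, +1 to first 1
Round 3: Cedarfen=24 Hollowpine=34 → close Hollowpine (overflow 20)
  34÷1 = 34 each, +1 to first 0

Closure order: Elkhorn, Briarlake, Hollowpine
Last habitat: Cedarfen with 58 animals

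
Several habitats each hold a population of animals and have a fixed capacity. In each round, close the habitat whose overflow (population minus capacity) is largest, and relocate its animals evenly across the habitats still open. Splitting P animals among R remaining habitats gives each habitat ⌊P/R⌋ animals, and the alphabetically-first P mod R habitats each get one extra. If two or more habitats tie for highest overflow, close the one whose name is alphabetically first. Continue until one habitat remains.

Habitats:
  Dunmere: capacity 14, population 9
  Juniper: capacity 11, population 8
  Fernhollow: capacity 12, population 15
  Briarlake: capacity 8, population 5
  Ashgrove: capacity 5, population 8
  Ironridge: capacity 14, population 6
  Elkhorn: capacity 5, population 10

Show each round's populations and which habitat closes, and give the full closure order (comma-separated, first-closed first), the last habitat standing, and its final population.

Closure order: Elkhorn, Ashgrove, Fernhollow, Briarlake, Dunmere, Juniper
Last habitat: Ironridge with 61 animals

Round 1: Ashgrove=8 Briarlake=5 Dunmere=9 Elkhorn=10 Fernhollow=15 Ironridge=6 Juniper=8 → close Elkhorn (overflow 5)
  10÷6 = 1 each, +1 to first 4
Round 2: Ashgrove=10 Briarlake=7 Dunmere=11 Fernhollow=17 Ironridge=7 Juniper=9 → close Ashgrove (overflow 5)
  10÷5 = 2 each, +1 to first 0
Round 3: Briarlake=9 Dunmere=13 Fernhollow=19 Ironridge=9 Juniper=11 → close Fernhollow (overflow 7)
  19÷4 = 4 each, +1 to first 3
Round 4: Briarlake=14 Dunmere=18 Ironridge=14 Juniper=15 → close Briarlake (overflow 6)
  14÷3 = 4 each, +1 to first 2
Round 5: Dunmere=23 Ironridge=19 Juniper=19 → close Dunmere (overflow 9)
  23÷2 = 11 each, +1 to first 1
Round 6: Ironridge=31 Juniper=30 → close Juniper (overflow 19)
  30÷1 = 30 each, +1 to first 0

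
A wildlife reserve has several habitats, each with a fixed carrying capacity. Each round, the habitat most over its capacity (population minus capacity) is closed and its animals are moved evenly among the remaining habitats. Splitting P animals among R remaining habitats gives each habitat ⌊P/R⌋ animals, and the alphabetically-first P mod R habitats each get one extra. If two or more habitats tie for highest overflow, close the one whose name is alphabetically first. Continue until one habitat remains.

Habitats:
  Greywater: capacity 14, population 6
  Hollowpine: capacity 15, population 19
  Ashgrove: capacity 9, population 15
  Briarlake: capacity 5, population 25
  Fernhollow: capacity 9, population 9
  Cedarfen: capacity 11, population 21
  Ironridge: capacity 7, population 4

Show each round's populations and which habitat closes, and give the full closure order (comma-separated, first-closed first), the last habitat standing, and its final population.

Round 1: Ashgrove=15 Briarlake=25 Cedarfen=21 Fernhollow=9 Greywater=6 Hollowpine=19 Ironridge=4 → close Briarlake (overflow 20)
  25÷6 = 4 each, +1 to first 1
Round 2: Ashgrove=20 Cedarfen=25 Fernhollow=13 Greywater=10 Hollowpine=23 Ironridge=8 → close Cedarfen (overflow 14)
  25÷5 = 5 each, +1 to first 0
Round 3: Ashgrove=25 Fernhollow=18 Greywater=15 Hollowpine=28 Ironridge=13 → close Ashgrove (overflow 16)
  25÷4 = 6 each, +1 to first 1
Round 4: Fernhollow=25 Greywater=21 Hollowpine=34 Ironridge=19 → close Hollowpine (overflow 19)
  34÷3 = 11 each, +1 to first 1
Round 5: Fernhollow=37 Greywater=32 Ironridge=30 → close Fernhollow (overflow 28)
  37÷2 = 18 each, +1 to first 1
Round 6: Greywater=51 Ironridge=48 → close Ironridge (overflow 41)
  48÷1 = 48 each, +1 to first 0

Closure order: Briarlake, Cedarfen, Ashgrove, Hollowpine, Fernhollow, Ironridge
Last habitat: Greywater with 99 animals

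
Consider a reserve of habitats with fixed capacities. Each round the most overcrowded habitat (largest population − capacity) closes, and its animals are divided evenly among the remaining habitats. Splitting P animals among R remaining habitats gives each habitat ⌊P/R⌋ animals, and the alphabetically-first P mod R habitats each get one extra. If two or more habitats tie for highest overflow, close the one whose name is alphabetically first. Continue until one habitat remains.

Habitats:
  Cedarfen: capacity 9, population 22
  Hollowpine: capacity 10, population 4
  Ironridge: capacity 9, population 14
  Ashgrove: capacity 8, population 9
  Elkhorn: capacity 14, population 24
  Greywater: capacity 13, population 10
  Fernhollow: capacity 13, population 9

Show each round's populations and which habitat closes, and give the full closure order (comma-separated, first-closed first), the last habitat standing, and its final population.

Closure order: Cedarfen, Elkhorn, Ironridge, Ashgrove, Fernhollow, Greywater
Last habitat: Hollowpine with 92 animals

Round 1: Ashgrove=9 Cedarfen=22 Elkhorn=24 Fernhollow=9 Greywater=10 Hollowpine=4 Ironridge=14 → close Cedarfen (overflow 13)
  22÷6 = 3 each, +1 to first 4
Round 2: Ashgrove=13 Elkhorn=28 Fernhollow=13 Greywater=14 Hollowpine=7 Ironridge=17 → close Elkhorn (overflow 14)
  28÷5 = 5 each, +1 to first 3
Round 3: Ashgrove=19 Fernhollow=19 Greywater=20 Hollowpine=12 Ironridge=22 → close Ironridge (overflow 13)
  22÷4 = 5 each, +1 to first 2
Round 4: Ashgrove=25 Fernhollow=25 Greywater=25 Hollowpine=17 → close Ashgrove (overflow 17)
  25÷3 = 8 each, +1 to first 1
Round 5: Fernhollow=34 Greywater=33 Hollowpine=25 → close Fernhollow (overflow 21)
  34÷2 = 17 each, +1 to first 0
Round 6: Greywater=50 Hollowpine=42 → close Greywater (overflow 37)
  50÷1 = 50 each, +1 to first 0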